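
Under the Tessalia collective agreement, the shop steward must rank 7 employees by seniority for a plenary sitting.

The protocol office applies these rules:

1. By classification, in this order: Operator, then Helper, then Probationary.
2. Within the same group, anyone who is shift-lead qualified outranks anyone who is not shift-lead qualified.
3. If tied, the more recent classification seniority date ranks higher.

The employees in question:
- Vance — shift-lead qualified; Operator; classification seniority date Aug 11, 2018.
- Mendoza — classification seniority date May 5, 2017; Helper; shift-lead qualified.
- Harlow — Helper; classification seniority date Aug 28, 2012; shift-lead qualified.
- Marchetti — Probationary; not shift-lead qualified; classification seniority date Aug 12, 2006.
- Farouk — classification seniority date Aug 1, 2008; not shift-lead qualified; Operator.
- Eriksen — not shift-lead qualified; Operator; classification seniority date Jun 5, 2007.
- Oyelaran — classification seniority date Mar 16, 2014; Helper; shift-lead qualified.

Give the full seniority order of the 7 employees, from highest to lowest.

Vance, Farouk, Eriksen, Mendoza, Oyelaran, Harlow, Marchetti

By classification: Vance, Farouk and Eriksen (Operator); then Mendoza, Oyelaran and Harlow (Helper); then Marchetti (Probationary).
Among Vance, Farouk and Eriksen, shift-lead qualified before not shift-lead qualified: Vance (shift-lead qualified) before Farouk and Eriksen (not shift-lead qualified).
Among Farouk and Eriksen, by classification seniority date (later first): Farouk (Aug 1, 2008) before Eriksen (Jun 5, 2007).
Mendoza, Oyelaran and Harlow are each shift-lead qualified, so the next rule applies.
Among Mendoza, Oyelaran and Harlow, by classification seniority date (later first): Mendoza (May 5, 2017) before Oyelaran (Mar 16, 2014) before Harlow (Aug 28, 2012).
Full order: Vance, Farouk, Eriksen, Mendoza, Oyelaran, Harlow, Marchetti.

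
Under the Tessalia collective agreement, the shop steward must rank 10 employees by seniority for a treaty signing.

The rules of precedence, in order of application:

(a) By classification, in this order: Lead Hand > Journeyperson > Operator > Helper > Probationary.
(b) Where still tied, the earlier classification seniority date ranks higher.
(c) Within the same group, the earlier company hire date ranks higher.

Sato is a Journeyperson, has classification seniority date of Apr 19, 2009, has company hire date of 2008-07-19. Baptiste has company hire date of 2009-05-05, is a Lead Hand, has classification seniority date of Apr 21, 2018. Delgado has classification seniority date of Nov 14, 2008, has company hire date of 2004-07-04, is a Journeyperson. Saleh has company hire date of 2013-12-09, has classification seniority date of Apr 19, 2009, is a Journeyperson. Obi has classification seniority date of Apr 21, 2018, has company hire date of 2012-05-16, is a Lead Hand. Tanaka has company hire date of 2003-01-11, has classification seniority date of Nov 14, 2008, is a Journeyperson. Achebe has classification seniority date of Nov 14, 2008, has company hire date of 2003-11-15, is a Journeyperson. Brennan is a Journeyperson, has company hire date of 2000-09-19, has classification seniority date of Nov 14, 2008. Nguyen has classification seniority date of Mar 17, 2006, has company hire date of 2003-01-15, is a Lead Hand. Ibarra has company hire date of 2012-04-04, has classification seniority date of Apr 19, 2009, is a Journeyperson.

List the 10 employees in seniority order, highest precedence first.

Nguyen, Baptiste, Obi, Brennan, Tanaka, Achebe, Delgado, Sato, Ibarra, Saleh

By classification: Nguyen, Baptiste and Obi (Lead Hand); then Brennan, Tanaka, Achebe, Delgado, Sato, Ibarra and Saleh (Journeyperson).
Among Nguyen, Baptiste and Obi, by classification seniority date (earlier first): Nguyen (Mar 17, 2006) before Baptiste and Obi (Apr 21, 2018).
Among Baptiste and Obi, by company hire date (earlier first): Baptiste (2009-05-05) before Obi (2012-05-16).
Among Brennan, Tanaka, Achebe, Delgado, Sato, Ibarra and Saleh, by classification seniority date (earlier first): Brennan, Tanaka, Achebe and Delgado (Nov 14, 2008) before Sato, Ibarra and Saleh (Apr 19, 2009).
Among Brennan, Tanaka, Achebe and Delgado, by company hire date (earlier first): Brennan (2000-09-19) before Tanaka (2003-01-11) before Achebe (2003-11-15) before Delgado (2004-07-04).
Among Sato, Ibarra and Saleh, by company hire date (earlier first): Sato (2008-07-19) before Ibarra (2012-04-04) before Saleh (2013-12-09).
Full order: Nguyen, Baptiste, Obi, Brennan, Tanaka, Achebe, Delgado, Sato, Ibarra, Saleh.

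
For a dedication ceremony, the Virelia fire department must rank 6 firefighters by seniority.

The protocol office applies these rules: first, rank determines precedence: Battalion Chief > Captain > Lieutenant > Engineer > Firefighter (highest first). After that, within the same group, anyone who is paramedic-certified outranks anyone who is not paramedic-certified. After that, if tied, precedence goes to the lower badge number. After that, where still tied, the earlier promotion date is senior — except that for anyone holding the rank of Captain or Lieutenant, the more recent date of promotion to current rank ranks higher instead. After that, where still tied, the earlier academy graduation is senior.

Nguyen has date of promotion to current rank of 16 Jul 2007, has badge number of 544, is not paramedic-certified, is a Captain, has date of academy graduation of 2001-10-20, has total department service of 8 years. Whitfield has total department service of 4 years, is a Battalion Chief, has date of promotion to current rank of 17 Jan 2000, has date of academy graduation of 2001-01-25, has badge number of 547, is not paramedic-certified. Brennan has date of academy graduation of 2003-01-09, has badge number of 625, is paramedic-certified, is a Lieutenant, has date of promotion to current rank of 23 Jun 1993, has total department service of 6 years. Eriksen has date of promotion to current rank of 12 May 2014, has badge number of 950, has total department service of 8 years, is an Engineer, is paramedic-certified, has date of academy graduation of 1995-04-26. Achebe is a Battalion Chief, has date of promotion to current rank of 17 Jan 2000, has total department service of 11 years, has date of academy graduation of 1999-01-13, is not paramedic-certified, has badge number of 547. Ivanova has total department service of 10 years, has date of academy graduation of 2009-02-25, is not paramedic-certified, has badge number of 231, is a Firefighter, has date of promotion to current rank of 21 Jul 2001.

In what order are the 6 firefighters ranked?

By rank: Achebe and Whitfield (Battalion Chief); then Nguyen (Captain); then Brennan (Lieutenant); then Eriksen (Engineer); then Ivanova (Firefighter).
Achebe and Whitfield are each not paramedic-certified, so the next rule applies.
Achebe and Whitfield both have badge number 547, so the next rule applies.
Achebe and Whitfield both have date of promotion to current rank 17 Jan 2000, so the next rule applies.
Among Achebe and Whitfield, by date of academy graduation (earlier first): Achebe (1999-01-13) before Whitfield (2001-01-25).
Full order: Achebe, Whitfield, Nguyen, Brennan, Eriksen, Ivanova.

Achebe, Whitfield, Nguyen, Brennan, Eriksen, Ivanova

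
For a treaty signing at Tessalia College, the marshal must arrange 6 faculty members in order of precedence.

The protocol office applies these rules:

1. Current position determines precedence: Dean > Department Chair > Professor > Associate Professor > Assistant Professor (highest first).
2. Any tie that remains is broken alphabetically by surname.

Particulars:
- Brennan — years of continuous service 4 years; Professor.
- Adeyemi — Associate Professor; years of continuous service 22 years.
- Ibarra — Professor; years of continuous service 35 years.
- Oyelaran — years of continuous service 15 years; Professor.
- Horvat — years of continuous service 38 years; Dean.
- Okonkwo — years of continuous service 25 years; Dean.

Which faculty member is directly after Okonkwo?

By current position: Horvat and Okonkwo (Dean); then Brennan, Ibarra and Oyelaran (Professor); then Adeyemi (Associate Professor).
Among Horvat and Okonkwo, alphabetically by surname: Horvat before Okonkwo.
Among Brennan, Ibarra and Oyelaran, alphabetically by surname: Brennan before Ibarra before Oyelaran.
Order: Horvat, Okonkwo, Brennan, Ibarra, Oyelaran, Adeyemi.

Brennan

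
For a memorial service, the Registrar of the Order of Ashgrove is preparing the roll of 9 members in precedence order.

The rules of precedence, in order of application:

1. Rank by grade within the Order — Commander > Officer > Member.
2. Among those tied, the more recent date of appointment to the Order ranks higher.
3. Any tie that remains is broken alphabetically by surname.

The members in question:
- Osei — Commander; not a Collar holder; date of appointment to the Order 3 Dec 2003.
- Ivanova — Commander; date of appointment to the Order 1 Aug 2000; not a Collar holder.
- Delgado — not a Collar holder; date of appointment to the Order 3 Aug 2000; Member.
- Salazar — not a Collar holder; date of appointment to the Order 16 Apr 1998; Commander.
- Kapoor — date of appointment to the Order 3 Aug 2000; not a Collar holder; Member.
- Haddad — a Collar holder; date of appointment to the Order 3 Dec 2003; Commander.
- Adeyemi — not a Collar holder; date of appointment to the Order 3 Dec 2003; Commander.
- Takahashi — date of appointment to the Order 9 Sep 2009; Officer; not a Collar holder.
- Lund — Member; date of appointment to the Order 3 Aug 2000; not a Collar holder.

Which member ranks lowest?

By grade within the Order: Adeyemi, Haddad, Osei, Ivanova and Salazar (Commander); then Takahashi (Officer); then Delgado, Kapoor and Lund (Member).
Among Adeyemi, Haddad, Osei, Ivanova and Salazar, by date of appointment to the Order (later first): Adeyemi, Haddad and Osei (3 Dec 2003) before Ivanova (1 Aug 2000) before Salazar (16 Apr 1998).
Among Adeyemi, Haddad and Osei, alphabetically by surname: Adeyemi before Haddad before Osei.
Delgado, Kapoor and Lund all have date of appointment to the Order 3 Aug 2000, so the next rule applies.
Among Delgado, Kapoor and Lund, alphabetically by surname: Delgado before Kapoor before Lund.
Order: Adeyemi, Haddad, Osei, Ivanova, Salazar, Takahashi, Delgado, Kapoor, Lund.

Lund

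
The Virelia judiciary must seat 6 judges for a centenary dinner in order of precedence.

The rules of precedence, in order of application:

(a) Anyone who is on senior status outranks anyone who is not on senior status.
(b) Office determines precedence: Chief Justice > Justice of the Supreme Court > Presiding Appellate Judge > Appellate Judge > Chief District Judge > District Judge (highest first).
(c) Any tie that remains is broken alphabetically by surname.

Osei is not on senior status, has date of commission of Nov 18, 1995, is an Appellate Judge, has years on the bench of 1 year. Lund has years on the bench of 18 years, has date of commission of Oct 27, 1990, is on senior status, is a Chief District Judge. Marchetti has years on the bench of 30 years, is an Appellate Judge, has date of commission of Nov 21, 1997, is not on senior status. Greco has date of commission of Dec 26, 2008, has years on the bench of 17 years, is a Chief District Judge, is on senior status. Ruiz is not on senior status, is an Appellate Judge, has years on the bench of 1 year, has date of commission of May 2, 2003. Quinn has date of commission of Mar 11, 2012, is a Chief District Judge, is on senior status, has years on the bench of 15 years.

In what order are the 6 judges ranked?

Greco, Lund, Quinn, Marchetti, Osei, Ruiz

By the first rule: Greco, Lund and Quinn (each on senior status); then Marchetti, Osei and Ruiz (each not on senior status).
Greco, Lund and Quinn are each Chief District Judge, so the next rule applies.
Among Greco, Lund and Quinn, alphabetically by surname: Greco before Lund before Quinn.
Marchetti, Osei and Ruiz are each Appellate Judge, so the next rule applies.
Among Marchetti, Osei and Ruiz, alphabetically by surname: Marchetti before Osei before Ruiz.
Full order: Greco, Lund, Quinn, Marchetti, Osei, Ruiz.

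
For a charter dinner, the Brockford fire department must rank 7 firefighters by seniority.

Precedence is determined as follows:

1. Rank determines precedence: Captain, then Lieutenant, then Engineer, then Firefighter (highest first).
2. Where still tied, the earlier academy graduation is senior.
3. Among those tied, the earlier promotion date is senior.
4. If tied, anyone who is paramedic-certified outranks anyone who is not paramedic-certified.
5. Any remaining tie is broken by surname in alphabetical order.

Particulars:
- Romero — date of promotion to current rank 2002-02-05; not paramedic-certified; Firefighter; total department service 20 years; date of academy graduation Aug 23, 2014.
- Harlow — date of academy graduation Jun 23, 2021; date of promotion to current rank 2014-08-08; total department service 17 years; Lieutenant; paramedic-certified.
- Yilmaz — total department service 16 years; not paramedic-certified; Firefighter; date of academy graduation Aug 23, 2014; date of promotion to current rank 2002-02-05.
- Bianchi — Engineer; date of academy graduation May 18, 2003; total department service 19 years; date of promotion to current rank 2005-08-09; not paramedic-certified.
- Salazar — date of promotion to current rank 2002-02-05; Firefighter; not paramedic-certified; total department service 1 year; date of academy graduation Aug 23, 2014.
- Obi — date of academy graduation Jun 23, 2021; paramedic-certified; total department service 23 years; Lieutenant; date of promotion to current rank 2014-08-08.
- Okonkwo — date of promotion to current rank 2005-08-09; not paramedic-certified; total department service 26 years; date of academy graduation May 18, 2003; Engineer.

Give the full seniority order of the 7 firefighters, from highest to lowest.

By rank: Harlow and Obi (Lieutenant); then Bianchi and Okonkwo (Engineer); then Romero, Salazar and Yilmaz (Firefighter).
Harlow and Obi both have date of academy graduation Jun 23, 2021, so the next rule applies.
Harlow and Obi both have date of promotion to current rank 2014-08-08, so the next rule applies.
Harlow and Obi are each paramedic-certified, so the next rule applies.
Among Harlow and Obi, alphabetically by surname: Harlow before Obi.
Bianchi and Okonkwo both have date of academy graduation May 18, 2003, so the next rule applies.
Bianchi and Okonkwo both have date of promotion to current rank 2005-08-09, so the next rule applies.
Bianchi and Okonkwo are each not paramedic-certified, so the next rule applies.
Among Bianchi and Okonkwo, alphabetically by surname: Bianchi before Okonkwo.
Romero, Salazar and Yilmaz all have date of academy graduation Aug 23, 2014, so the next rule applies.
Romero, Salazar and Yilmaz all have date of promotion to current rank 2002-02-05, so the next rule applies.
Romero, Salazar and Yilmaz are each not paramedic-certified, so the next rule applies.
Among Romero, Salazar and Yilmaz, alphabetically by surname: Romero before Salazar before Yilmaz.
Full order: Harlow, Obi, Bianchi, Okonkwo, Romero, Salazar, Yilmaz.

Harlow, Obi, Bianchi, Okonkwo, Romero, Salazar, Yilmaz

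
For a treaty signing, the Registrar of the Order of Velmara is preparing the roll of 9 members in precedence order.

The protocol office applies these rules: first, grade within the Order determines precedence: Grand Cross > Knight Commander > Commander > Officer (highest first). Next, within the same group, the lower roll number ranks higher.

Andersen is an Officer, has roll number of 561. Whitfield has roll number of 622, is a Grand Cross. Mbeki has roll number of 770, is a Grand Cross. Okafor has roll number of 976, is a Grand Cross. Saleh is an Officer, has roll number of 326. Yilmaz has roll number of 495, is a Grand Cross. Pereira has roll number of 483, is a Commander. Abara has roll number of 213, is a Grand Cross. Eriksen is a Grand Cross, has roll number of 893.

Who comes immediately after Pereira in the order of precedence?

By grade within the Order: Abara, Yilmaz, Whitfield, Mbeki, Eriksen and Okafor (Grand Cross); then Pereira (Commander); then Saleh and Andersen (Officer).
Among Abara, Yilmaz, Whitfield, Mbeki, Eriksen and Okafor, by roll number (lower first): Abara (213) before Yilmaz (495) before Whitfield (622) before Mbeki (770) before Eriksen (893) before Okafor (976).
Among Saleh and Andersen, by roll number (lower first): Saleh (326) before Andersen (561).
Order: Abara, Yilmaz, Whitfield, Mbeki, Eriksen, Okafor, Pereira, Saleh, Andersen.

Saleh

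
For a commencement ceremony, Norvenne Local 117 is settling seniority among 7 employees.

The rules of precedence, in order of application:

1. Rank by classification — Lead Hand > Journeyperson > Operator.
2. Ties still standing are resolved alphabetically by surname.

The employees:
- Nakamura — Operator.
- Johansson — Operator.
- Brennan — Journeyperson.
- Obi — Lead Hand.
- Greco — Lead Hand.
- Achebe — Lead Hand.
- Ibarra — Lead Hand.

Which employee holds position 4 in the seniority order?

By classification: Achebe, Greco, Ibarra and Obi (Lead Hand); then Brennan (Journeyperson); then Johansson and Nakamura (Operator).
Among Achebe, Greco, Ibarra and Obi, alphabetically by surname: Achebe before Greco before Ibarra before Obi.
Among Johansson and Nakamura, alphabetically by surname: Johansson before Nakamura.
Order: Achebe, Greco, Ibarra, Obi, Brennan, Johansson, Nakamura.

Obi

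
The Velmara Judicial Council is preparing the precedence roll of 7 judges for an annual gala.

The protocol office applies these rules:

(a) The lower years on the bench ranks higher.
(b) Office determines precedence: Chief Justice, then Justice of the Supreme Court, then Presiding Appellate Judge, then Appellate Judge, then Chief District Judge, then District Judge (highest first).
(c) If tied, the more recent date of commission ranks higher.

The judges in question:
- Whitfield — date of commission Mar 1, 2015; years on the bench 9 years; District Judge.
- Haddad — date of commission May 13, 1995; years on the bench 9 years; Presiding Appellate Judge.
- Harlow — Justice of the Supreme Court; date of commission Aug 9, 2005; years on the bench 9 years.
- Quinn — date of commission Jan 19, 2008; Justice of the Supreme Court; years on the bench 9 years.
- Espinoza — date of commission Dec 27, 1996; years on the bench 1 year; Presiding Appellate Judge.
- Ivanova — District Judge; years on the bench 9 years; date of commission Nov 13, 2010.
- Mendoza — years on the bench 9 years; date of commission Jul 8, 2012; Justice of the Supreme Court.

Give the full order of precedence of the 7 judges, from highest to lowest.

Espinoza, Mendoza, Quinn, Harlow, Haddad, Whitfield, Ivanova

By years on the bench (lower first): Espinoza (1 year); then Mendoza, Quinn, Harlow, Haddad, Whitfield and Ivanova (each 9 years).
Among Mendoza, Quinn, Harlow, Haddad, Whitfield and Ivanova, by office: Mendoza, Quinn and Harlow (Justice of the Supreme Court) before Haddad (Presiding Appellate Judge) before Whitfield and Ivanova (District Judge).
Among Mendoza, Quinn and Harlow, by date of commission (later first): Mendoza (Jul 8, 2012) before Quinn (Jan 19, 2008) before Harlow (Aug 9, 2005).
Among Whitfield and Ivanova, by date of commission (later first): Whitfield (Mar 1, 2015) before Ivanova (Nov 13, 2010).
Full order: Espinoza, Mendoza, Quinn, Harlow, Haddad, Whitfield, Ivanova.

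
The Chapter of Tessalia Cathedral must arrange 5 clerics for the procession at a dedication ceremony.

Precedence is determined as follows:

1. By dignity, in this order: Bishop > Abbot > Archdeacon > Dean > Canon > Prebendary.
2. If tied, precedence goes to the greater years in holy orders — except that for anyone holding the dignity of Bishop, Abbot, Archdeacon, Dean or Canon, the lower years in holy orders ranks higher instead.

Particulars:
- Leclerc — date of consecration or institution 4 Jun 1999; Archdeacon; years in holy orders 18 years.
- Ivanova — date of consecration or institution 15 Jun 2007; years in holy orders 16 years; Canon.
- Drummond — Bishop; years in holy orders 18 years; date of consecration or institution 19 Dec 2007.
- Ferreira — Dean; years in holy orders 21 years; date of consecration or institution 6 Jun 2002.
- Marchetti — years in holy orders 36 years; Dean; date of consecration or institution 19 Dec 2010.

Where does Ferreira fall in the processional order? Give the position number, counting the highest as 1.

By dignity: Drummond (Bishop); then Leclerc (Archdeacon); then Ferreira and Marchetti (Dean); then Ivanova (Canon).
Among Ferreira and Marchetti, by years in holy orders (lower first) (reversed rule for this group): Ferreira (21 years) before Marchetti (36 years).
Order: Drummond, Leclerc, Ferreira, Marchetti, Ivanova. So position 3.

3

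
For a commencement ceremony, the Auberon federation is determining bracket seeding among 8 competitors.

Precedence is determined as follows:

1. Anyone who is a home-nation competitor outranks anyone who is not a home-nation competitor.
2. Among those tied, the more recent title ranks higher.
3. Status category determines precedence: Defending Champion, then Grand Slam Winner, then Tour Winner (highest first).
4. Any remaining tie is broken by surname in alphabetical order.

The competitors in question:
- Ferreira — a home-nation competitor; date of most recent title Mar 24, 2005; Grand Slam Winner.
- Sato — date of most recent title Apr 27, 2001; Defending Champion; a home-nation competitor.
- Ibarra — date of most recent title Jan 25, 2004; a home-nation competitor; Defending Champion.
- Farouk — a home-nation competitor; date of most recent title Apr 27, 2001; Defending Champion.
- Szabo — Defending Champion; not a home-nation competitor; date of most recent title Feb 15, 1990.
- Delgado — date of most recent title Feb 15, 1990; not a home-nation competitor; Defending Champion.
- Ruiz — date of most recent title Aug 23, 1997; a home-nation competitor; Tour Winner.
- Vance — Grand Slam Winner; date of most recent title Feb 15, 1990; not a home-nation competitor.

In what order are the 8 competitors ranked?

By the first rule: Ferreira, Ibarra, Farouk, Sato and Ruiz (each a home-nation competitor); then Delgado, Szabo and Vance (each not a home-nation competitor).
Among Ferreira, Ibarra, Farouk, Sato and Ruiz, by date of most recent title (later first): Ferreira (Mar 24, 2005) before Ibarra (Jan 25, 2004) before Farouk and Sato (Apr 27, 2001) before Ruiz (Aug 23, 1997).
Farouk and Sato are each Defending Champion, so the next rule applies.
Among Farouk and Sato, alphabetically by surname: Farouk before Sato.
Delgado, Szabo and Vance all have date of most recent title Feb 15, 1990, so the next rule applies.
Among Delgado, Szabo and Vance, by status category: Delgado and Szabo (Defending Champion) before Vance (Grand Slam Winner).
Among Delgado and Szabo, alphabetically by surname: Delgado before Szabo.
Full order: Ferreira, Ibarra, Farouk, Sato, Ruiz, Delgado, Szabo, Vance.

Ferreira, Ibarra, Farouk, Sato, Ruiz, Delgado, Szabo, Vance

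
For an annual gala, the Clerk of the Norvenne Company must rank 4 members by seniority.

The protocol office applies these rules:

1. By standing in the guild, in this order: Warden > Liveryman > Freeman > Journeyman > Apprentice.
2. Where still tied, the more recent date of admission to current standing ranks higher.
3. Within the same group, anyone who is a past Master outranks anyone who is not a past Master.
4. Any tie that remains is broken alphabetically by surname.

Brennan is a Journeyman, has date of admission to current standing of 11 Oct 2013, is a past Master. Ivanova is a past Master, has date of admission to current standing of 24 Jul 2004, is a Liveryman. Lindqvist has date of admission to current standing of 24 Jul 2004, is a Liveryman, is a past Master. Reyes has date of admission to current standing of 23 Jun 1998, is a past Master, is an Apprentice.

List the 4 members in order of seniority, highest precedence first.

Ivanova, Lindqvist, Brennan, Reyes

By standing in the guild: Ivanova and Lindqvist (Liveryman); then Brennan (Journeyman); then Reyes (Apprentice).
Ivanova and Lindqvist both have date of admission to current standing 24 Jul 2004, so the next rule applies.
Ivanova and Lindqvist are each a past Master, so the next rule applies.
Among Ivanova and Lindqvist, alphabetically by surname: Ivanova before Lindqvist.
Full order: Ivanova, Lindqvist, Brennan, Reyes.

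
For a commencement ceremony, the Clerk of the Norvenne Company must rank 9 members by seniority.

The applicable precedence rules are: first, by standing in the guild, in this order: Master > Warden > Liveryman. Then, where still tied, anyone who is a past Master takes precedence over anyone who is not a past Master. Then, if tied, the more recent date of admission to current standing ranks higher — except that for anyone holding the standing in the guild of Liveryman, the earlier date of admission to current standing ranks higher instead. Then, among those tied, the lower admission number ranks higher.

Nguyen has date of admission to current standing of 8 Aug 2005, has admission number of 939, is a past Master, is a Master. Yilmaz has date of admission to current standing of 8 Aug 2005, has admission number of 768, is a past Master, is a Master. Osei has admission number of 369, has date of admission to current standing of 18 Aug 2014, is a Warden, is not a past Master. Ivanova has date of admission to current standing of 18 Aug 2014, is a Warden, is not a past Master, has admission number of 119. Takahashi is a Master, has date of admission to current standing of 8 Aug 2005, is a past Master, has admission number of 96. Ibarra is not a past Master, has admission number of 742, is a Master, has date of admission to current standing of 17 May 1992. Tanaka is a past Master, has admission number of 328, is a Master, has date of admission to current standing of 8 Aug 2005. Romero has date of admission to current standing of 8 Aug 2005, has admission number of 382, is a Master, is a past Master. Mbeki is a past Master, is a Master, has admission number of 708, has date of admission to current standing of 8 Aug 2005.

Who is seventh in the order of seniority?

Ibarra

By standing in the guild: Takahashi, Tanaka, Romero, Mbeki, Yilmaz, Nguyen and Ibarra (Master); then Ivanova and Osei (Warden).
Among Takahashi, Tanaka, Romero, Mbeki, Yilmaz, Nguyen and Ibarra, a past Master before not a past Master: Takahashi, Tanaka, Romero, Mbeki, Yilmaz and Nguyen (a past Master) before Ibarra (not a past Master).
Takahashi, Tanaka, Romero, Mbeki, Yilmaz and Nguyen all have date of admission to current standing 8 Aug 2005, so the next rule applies.
Among Takahashi, Tanaka, Romero, Mbeki, Yilmaz and Nguyen, by admission number (lower first): Takahashi (96) before Tanaka (328) before Romero (382) before Mbeki (708) before Yilmaz (768) before Nguyen (939).
Ivanova and Osei are each not a past Master, so the next rule applies.
Ivanova and Osei both have date of admission to current standing 18 Aug 2014, so the next rule applies.
Among Ivanova and Osei, by admission number (lower first): Ivanova (119) before Osei (369).
Order: Takahashi, Tanaka, Romero, Mbeki, Yilmaz, Nguyen, Ibarra, Ivanova, Osei.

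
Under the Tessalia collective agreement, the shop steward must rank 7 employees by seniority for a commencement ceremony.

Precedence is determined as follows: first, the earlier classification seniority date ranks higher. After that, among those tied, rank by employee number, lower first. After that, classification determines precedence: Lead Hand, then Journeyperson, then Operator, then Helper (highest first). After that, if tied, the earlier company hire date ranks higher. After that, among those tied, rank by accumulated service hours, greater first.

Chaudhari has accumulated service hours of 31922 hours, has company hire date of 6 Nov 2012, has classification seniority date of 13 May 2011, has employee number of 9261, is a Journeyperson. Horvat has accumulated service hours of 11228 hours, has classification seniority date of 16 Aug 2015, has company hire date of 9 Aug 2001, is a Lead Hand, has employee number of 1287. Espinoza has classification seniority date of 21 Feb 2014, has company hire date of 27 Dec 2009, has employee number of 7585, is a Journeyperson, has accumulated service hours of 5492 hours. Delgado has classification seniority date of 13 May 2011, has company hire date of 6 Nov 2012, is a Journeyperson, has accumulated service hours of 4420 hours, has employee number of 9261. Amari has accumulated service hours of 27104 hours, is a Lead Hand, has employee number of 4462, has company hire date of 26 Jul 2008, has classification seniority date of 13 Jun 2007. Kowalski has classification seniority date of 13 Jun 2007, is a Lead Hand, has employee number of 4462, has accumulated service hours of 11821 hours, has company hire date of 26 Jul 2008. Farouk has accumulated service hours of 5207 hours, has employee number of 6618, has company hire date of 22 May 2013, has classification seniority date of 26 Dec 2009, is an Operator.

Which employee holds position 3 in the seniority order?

By classification seniority date (earlier first): Amari and Kowalski (both 13 Jun 2007); then Farouk (26 Dec 2009); then Chaudhari and Delgado (both 13 May 2011); then Espinoza (21 Feb 2014); then Horvat (16 Aug 2015).
Amari and Kowalski both have employee number 4462, so the next rule applies.
Amari and Kowalski are each Lead Hand, so the next rule applies.
Amari and Kowalski both have company hire date 26 Jul 2008, so the next rule applies.
Among Amari and Kowalski, by accumulated service hours (higher first): Amari (27104 hours) before Kowalski (11821 hours).
Chaudhari and Delgado both have employee number 9261, so the next rule applies.
Chaudhari and Delgado are each Journeyperson, so the next rule applies.
Chaudhari and Delgado both have company hire date 6 Nov 2012, so the next rule applies.
Among Chaudhari and Delgado, by accumulated service hours (higher first): Chaudhari (31922 hours) before Delgado (4420 hours).
Order: Amari, Kowalski, Farouk, Chaudhari, Delgado, Espinoza, Horvat.

Farouk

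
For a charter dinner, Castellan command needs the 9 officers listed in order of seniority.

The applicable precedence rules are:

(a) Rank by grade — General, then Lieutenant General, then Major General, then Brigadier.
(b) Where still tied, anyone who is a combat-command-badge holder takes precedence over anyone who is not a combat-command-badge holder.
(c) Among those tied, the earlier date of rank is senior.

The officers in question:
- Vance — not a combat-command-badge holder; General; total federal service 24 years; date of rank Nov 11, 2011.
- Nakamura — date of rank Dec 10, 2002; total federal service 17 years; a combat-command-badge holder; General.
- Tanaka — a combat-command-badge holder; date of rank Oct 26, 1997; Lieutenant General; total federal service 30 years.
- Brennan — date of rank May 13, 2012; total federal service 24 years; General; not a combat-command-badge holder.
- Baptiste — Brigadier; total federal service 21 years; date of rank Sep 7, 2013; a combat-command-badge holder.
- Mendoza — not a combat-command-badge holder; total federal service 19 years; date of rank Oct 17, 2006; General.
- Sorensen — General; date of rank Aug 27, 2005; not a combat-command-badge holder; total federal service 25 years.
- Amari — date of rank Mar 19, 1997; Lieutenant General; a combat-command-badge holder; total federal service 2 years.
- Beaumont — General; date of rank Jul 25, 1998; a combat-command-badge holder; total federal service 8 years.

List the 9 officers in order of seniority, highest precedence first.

Beaumont, Nakamura, Sorensen, Mendoza, Vance, Brennan, Amari, Tanaka, Baptiste

By grade: Beaumont, Nakamura, Sorensen, Mendoza, Vance and Brennan (General); then Amari and Tanaka (Lieutenant General); then Baptiste (Brigadier).
Among Beaumont, Nakamura, Sorensen, Mendoza, Vance and Brennan, a combat-command-badge holder before not a combat-command-badge holder: Beaumont and Nakamura (a combat-command-badge holder) before Sorensen, Mendoza, Vance and Brennan (not a combat-command-badge holder).
Among Beaumont and Nakamura, by date of rank (earlier first): Beaumont (Jul 25, 1998) before Nakamura (Dec 10, 2002).
Among Sorensen, Mendoza, Vance and Brennan, by date of rank (earlier first): Sorensen (Aug 27, 2005) before Mendoza (Oct 17, 2006) before Vance (Nov 11, 2011) before Brennan (May 13, 2012).
Amari and Tanaka are each a combat-command-badge holder, so the next rule applies.
Among Amari and Tanaka, by date of rank (earlier first): Amari (Mar 19, 1997) before Tanaka (Oct 26, 1997).
Full order: Beaumont, Nakamura, Sorensen, Mendoza, Vance, Brennan, Amari, Tanaka, Baptiste.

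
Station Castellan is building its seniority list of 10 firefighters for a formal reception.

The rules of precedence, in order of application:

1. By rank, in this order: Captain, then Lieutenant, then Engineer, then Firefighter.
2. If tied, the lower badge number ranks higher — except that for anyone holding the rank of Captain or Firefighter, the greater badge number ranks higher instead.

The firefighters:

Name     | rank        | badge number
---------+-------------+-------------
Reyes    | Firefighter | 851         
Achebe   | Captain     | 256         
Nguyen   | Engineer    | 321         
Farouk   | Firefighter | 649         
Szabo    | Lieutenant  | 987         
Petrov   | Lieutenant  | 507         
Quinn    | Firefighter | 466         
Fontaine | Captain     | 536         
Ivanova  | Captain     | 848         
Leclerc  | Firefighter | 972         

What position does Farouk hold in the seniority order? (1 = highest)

By rank: Ivanova, Fontaine and Achebe (Captain); then Petrov and Szabo (Lieutenant); then Nguyen (Engineer); then Leclerc, Reyes, Farouk and Quinn (Firefighter).
Among Ivanova, Fontaine and Achebe, by badge number (higher first) (reversed rule for this group): Ivanova (848) before Fontaine (536) before Achebe (256).
Among Petrov and Szabo, by badge number (lower first): Petrov (507) before Szabo (987).
Among Leclerc, Reyes, Farouk and Quinn, by badge number (higher first) (reversed rule for this group): Leclerc (972) before Reyes (851) before Farouk (649) before Quinn (466).
Order: Ivanova, Fontaine, Achebe, Petrov, Szabo, Nguyen, Leclerc, Reyes, Farouk, Quinn. So position 9.

9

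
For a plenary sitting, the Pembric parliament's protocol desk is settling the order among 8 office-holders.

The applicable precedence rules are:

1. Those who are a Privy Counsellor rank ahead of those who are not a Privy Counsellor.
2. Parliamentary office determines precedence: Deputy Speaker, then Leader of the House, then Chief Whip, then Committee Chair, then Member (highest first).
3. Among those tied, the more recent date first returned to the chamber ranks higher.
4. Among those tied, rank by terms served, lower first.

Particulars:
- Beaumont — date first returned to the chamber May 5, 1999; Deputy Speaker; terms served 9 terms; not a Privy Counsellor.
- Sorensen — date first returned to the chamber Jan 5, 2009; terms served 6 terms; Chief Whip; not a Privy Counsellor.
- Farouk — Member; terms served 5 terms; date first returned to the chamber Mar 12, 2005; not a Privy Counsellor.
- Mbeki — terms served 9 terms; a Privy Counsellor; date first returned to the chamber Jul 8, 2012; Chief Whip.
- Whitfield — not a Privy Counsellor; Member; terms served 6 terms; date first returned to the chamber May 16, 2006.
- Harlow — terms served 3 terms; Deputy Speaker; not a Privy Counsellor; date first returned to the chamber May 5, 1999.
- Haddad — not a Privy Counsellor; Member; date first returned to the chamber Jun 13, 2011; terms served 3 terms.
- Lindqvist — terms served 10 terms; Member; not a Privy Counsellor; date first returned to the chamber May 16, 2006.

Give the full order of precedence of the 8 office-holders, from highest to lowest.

Mbeki, Harlow, Beaumont, Sorensen, Haddad, Whitfield, Lindqvist, Farouk

By the first rule: Mbeki (a Privy Counsellor); then Harlow, Beaumont, Sorensen, Haddad, Whitfield, Lindqvist and Farouk (each not a Privy Counsellor).
Among Harlow, Beaumont, Sorensen, Haddad, Whitfield, Lindqvist and Farouk, by parliamentary office: Harlow and Beaumont (Deputy Speaker) before Sorensen (Chief Whip) before Haddad, Whitfield, Lindqvist and Farouk (Member).
Harlow and Beaumont both have date first returned to the chamber May 5, 1999, so the next rule applies.
Among Harlow and Beaumont, by terms served (lower first): Harlow (3 terms) before Beaumont (9 terms).
Among Haddad, Whitfield, Lindqvist and Farouk, by date first returned to the chamber (later first): Haddad (Jun 13, 2011) before Whitfield and Lindqvist (May 16, 2006) before Farouk (Mar 12, 2005).
Among Whitfield and Lindqvist, by terms served (lower first): Whitfield (6 terms) before Lindqvist (10 terms).
Full order: Mbeki, Harlow, Beaumont, Sorensen, Haddad, Whitfield, Lindqvist, Farouk.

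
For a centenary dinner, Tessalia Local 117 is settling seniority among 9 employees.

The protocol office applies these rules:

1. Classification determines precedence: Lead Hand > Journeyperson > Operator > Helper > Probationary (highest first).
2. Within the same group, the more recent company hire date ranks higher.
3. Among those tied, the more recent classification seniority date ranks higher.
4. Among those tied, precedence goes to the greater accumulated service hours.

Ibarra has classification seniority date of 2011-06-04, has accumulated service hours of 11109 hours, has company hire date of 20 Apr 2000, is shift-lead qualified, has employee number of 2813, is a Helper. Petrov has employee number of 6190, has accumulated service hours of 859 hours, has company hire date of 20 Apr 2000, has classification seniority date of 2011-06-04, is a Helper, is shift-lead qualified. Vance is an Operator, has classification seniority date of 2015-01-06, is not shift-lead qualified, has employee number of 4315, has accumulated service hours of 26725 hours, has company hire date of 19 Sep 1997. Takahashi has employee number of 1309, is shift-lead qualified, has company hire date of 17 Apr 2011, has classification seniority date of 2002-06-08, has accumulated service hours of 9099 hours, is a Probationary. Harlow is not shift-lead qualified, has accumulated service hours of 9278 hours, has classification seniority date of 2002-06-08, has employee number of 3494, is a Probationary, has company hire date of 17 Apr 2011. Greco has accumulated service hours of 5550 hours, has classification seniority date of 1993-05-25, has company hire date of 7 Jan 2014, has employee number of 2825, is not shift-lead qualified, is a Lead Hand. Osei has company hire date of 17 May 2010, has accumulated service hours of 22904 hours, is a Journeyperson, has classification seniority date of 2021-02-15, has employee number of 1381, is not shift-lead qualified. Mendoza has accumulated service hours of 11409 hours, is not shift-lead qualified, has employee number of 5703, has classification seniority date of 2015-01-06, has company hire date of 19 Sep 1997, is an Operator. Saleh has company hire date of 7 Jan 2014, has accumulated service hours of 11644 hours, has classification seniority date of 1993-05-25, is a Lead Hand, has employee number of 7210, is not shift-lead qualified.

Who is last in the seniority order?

Takahashi

By classification: Saleh and Greco (Lead Hand); then Osei (Journeyperson); then Vance and Mendoza (Operator); then Ibarra and Petrov (Helper); then Harlow and Takahashi (Probationary).
Saleh and Greco both have company hire date 7 Jan 2014, so the next rule applies.
Saleh and Greco both have classification seniority date 1993-05-25, so the next rule applies.
Among Saleh and Greco, by accumulated service hours (higher first): Saleh (11644 hours) before Greco (5550 hours).
Vance and Mendoza both have company hire date 19 Sep 1997, so the next rule applies.
Vance and Mendoza both have classification seniority date 2015-01-06, so the next rule applies.
Among Vance and Mendoza, by accumulated service hours (higher first): Vance (26725 hours) before Mendoza (11409 hours).
Ibarra and Petrov both have company hire date 20 Apr 2000, so the next rule applies.
Ibarra and Petrov both have classification seniority date 2011-06-04, so the next rule applies.
Among Ibarra and Petrov, by accumulated service hours (higher first): Ibarra (11109 hours) before Petrov (859 hours).
Harlow and Takahashi both have company hire date 17 Apr 2011, so the next rule applies.
Harlow and Takahashi both have classification seniority date 2002-06-08, so the next rule applies.
Among Harlow and Takahashi, by accumulated service hours (higher first): Harlow (9278 hours) before Takahashi (9099 hours).
Order: Saleh, Greco, Osei, Vance, Mendoza, Ibarra, Petrov, Harlow, Takahashi.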